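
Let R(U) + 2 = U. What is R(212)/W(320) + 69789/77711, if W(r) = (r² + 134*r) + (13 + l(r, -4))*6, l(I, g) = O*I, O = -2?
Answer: 4946359506/5498752649 ≈ 0.89954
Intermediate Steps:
l(I, g) = -2*I
R(U) = -2 + U
W(r) = 78 + r² + 122*r (W(r) = (r² + 134*r) + (13 - 2*r)*6 = (r² + 134*r) + (78 - 12*r) = 78 + r² + 122*r)
R(212)/W(320) + 69789/77711 = (-2 + 212)/(78 + 320² + 122*320) + 69789/77711 = 210/(78 + 102400 + 39040) + 69789*(1/77711) = 210/141518 + 69789/77711 = 210*(1/141518) + 69789/77711 = 105/70759 + 69789/77711 = 4946359506/5498752649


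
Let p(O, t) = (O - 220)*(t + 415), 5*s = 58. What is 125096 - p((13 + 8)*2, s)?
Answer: 1005154/5 ≈ 2.0103e+5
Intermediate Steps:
s = 58/5 (s = (1/5)*58 = 58/5 ≈ 11.600)
p(O, t) = (-220 + O)*(415 + t)
125096 - p((13 + 8)*2, s) = 125096 - (-91300 - 220*58/5 + 415*((13 + 8)*2) + ((13 + 8)*2)*(58/5)) = 125096 - (-91300 - 2552 + 415*(21*2) + (21*2)*(58/5)) = 125096 - (-91300 - 2552 + 415*42 + 42*(58/5)) = 125096 - (-91300 - 2552 + 17430 + 2436/5) = 125096 - 1*(-379674/5) = 125096 + 379674/5 = 1005154/5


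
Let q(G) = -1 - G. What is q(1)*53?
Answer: -106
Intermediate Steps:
q(1)*53 = (-1 - 1*1)*53 = (-1 - 1)*53 = -2*53 = -106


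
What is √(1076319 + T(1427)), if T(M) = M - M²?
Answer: I*√958583 ≈ 979.07*I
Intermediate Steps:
√(1076319 + T(1427)) = √(1076319 + 1427*(1 - 1*1427)) = √(1076319 + 1427*(1 - 1427)) = √(1076319 + 1427*(-1426)) = √(1076319 - 2034902) = √(-958583) = I*√958583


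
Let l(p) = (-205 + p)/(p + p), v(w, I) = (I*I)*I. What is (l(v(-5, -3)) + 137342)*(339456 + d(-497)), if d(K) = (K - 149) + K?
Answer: 418194337850/9 ≈ 4.6466e+10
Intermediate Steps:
v(w, I) = I**3 (v(w, I) = I**2*I = I**3)
d(K) = -149 + 2*K (d(K) = (-149 + K) + K = -149 + 2*K)
l(p) = (-205 + p)/(2*p) (l(p) = (-205 + p)/((2*p)) = (-205 + p)*(1/(2*p)) = (-205 + p)/(2*p))
(l(v(-5, -3)) + 137342)*(339456 + d(-497)) = ((-205 + (-3)**3)/(2*((-3)**3)) + 137342)*(339456 + (-149 + 2*(-497))) = ((1/2)*(-205 - 27)/(-27) + 137342)*(339456 + (-149 - 994)) = ((1/2)*(-1/27)*(-232) + 137342)*(339456 - 1143) = (116/27 + 137342)*338313 = (3708350/27)*338313 = 418194337850/9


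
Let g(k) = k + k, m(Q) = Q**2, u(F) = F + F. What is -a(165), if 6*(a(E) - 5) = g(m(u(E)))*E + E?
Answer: -11979065/2 ≈ -5.9895e+6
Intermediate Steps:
u(F) = 2*F
g(k) = 2*k
a(E) = 5 + E/6 + 4*E**3/3 (a(E) = 5 + ((2*(2*E)**2)*E + E)/6 = 5 + ((2*(4*E**2))*E + E)/6 = 5 + ((8*E**2)*E + E)/6 = 5 + (8*E**3 + E)/6 = 5 + (E + 8*E**3)/6 = 5 + (E/6 + 4*E**3/3) = 5 + E/6 + 4*E**3/3)
-a(165) = -(5 + (1/6)*165 + (4/3)*165**3) = -(5 + 55/2 + (4/3)*4492125) = -(5 + 55/2 + 5989500) = -1*11979065/2 = -11979065/2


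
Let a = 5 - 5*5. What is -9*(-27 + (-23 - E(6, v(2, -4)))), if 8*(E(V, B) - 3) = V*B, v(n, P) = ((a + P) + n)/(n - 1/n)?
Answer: 378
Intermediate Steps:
a = -20 (a = 5 - 25 = -20)
v(n, P) = (-20 + P + n)/(n - 1/n) (v(n, P) = ((-20 + P) + n)/(n - 1/n) = (-20 + P + n)/(n - 1/n))
E(V, B) = 3 + B*V/8 (E(V, B) = 3 + (V*B)/8 = 3 + (B*V)/8 = 3 + B*V/8)
-9*(-27 + (-23 - E(6, v(2, -4)))) = -9*(-27 + (-23 - (3 + (⅛)*(2*(-20 - 4 + 2)/(-1 + 2²))*6))) = -9*(-27 + (-23 - (3 + (⅛)*(2*(-22)/(-1 + 4))*6))) = -9*(-27 + (-23 - (3 + (⅛)*(2*(-22)/3)*6))) = -9*(-27 + (-23 - (3 + (⅛)*(2*(⅓)*(-22))*6))) = -9*(-27 + (-23 - (3 + (⅛)*(-44/3)*6))) = -9*(-27 + (-23 - (3 - 11))) = -9*(-27 + (-23 - 1*(-8))) = -9*(-27 + (-23 + 8)) = -9*(-27 - 15) = -9*(-42) = 378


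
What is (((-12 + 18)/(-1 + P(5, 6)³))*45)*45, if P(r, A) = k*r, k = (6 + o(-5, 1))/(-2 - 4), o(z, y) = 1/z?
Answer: -524880/4921 ≈ -106.66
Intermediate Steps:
k = -29/30 (k = (6 + 1/(-5))/(-2 - 4) = (6 - ⅕)/(-6) = (29/5)*(-⅙) = -29/30 ≈ -0.96667)
P(r, A) = -29*r/30
(((-12 + 18)/(-1 + P(5, 6)³))*45)*45 = (((-12 + 18)/(-1 + (-29/30*5)³))*45)*45 = ((6/(-1 + (-29/6)³))*45)*45 = ((6/(-1 - 24389/216))*45)*45 = ((6/(-24605/216))*45)*45 = ((6*(-216/24605))*45)*45 = -1296/24605*45*45 = -11664/4921*45 = -524880/4921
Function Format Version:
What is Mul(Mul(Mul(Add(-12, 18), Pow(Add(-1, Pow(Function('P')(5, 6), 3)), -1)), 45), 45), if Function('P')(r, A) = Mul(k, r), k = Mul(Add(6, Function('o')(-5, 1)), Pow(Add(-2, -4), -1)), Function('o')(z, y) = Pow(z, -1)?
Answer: Rational(-524880, 4921) ≈ -106.66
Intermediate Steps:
k = Rational(-29, 30) (k = Mul(Add(6, Pow(-5, -1)), Pow(Add(-2, -4), -1)) = Mul(Add(6, Rational(-1, 5)), Pow(-6, -1)) = Mul(Rational(29, 5), Rational(-1, 6)) = Rational(-29, 30) ≈ -0.96667)
Function('P')(r, A) = Mul(Rational(-29, 30), r)
Mul(Mul(Mul(Add(-12, 18), Pow(Add(-1, Pow(Function('P')(5, 6), 3)), -1)), 45), 45) = Mul(Mul(Mul(Add(-12, 18), Pow(Add(-1, Pow(Mul(Rational(-29, 30), 5), 3)), -1)), 45), 45) = Mul(Mul(Mul(6, Pow(Add(-1, Pow(Rational(-29, 6), 3)), -1)), 45), 45) = Mul(Mul(Mul(6, Pow(Add(-1, Rational(-24389, 216)), -1)), 45), 45) = Mul(Mul(Mul(6, Pow(Rational(-24605, 216), -1)), 45), 45) = Mul(Mul(Mul(6, Rational(-216, 24605)), 45), 45) = Mul(Mul(Rational(-1296, 24605), 45), 45) = Mul(Rational(-11664, 4921), 45) = Rational(-524880, 4921)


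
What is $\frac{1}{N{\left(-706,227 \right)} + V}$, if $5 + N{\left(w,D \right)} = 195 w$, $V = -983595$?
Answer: $- \frac{1}{1121270} \approx -8.9185 \cdot 10^{-7}$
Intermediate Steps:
$N{\left(w,D \right)} = -5 + 195 w$
$\frac{1}{N{\left(-706,227 \right)} + V} = \frac{1}{\left(-5 + 195 \left(-706\right)\right) - 983595} = \frac{1}{\left(-5 - 137670\right) - 983595} = \frac{1}{-137675 - 983595} = \frac{1}{-1121270} = - \frac{1}{1121270}$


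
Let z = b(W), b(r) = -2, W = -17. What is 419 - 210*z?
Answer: 839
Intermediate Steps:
z = -2
419 - 210*z = 419 - 210*(-2) = 419 + 420 = 839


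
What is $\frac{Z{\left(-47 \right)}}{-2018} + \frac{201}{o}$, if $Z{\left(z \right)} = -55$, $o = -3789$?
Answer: $- \frac{65741}{2548734} \approx -0.025794$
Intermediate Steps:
$\frac{Z{\left(-47 \right)}}{-2018} + \frac{201}{o} = - \frac{55}{-2018} + \frac{201}{-3789} = \left(-55\right) \left(- \frac{1}{2018}\right) + 201 \left(- \frac{1}{3789}\right) = \frac{55}{2018} - \frac{67}{1263} = - \frac{65741}{2548734}$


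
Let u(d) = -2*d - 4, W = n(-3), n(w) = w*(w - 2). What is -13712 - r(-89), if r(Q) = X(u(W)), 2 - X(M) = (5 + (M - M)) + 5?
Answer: -13704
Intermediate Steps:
n(w) = w*(-2 + w)
W = 15 (W = -3*(-2 - 3) = -3*(-5) = 15)
u(d) = -4 - 2*d
X(M) = -8 (X(M) = 2 - ((5 + (M - M)) + 5) = 2 - ((5 + 0) + 5) = 2 - (5 + 5) = 2 - 1*10 = 2 - 10 = -8)
r(Q) = -8
-13712 - r(-89) = -13712 - 1*(-8) = -13712 + 8 = -13704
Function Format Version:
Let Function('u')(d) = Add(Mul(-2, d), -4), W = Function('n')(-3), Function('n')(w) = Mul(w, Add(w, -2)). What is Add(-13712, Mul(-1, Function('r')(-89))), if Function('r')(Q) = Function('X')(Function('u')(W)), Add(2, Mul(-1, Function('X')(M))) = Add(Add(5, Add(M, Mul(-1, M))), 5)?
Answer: -13704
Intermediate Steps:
Function('n')(w) = Mul(w, Add(-2, w))
W = 15 (W = Mul(-3, Add(-2, -3)) = Mul(-3, -5) = 15)
Function('u')(d) = Add(-4, Mul(-2, d))
Function('X')(M) = -8 (Function('X')(M) = Add(2, Mul(-1, Add(Add(5, Add(M, Mul(-1, M))), 5))) = Add(2, Mul(-1, Add(Add(5, 0), 5))) = Add(2, Mul(-1, Add(5, 5))) = Add(2, Mul(-1, 10)) = Add(2, -10) = -8)
Function('r')(Q) = -8
Add(-13712, Mul(-1, Function('r')(-89))) = Add(-13712, Mul(-1, -8)) = Add(-13712, 8) = -13704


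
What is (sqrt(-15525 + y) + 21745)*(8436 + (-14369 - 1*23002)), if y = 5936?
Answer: -629191575 - 28935*I*sqrt(9589) ≈ -6.2919e+8 - 2.8334e+6*I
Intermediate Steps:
(sqrt(-15525 + y) + 21745)*(8436 + (-14369 - 1*23002)) = (sqrt(-15525 + 5936) + 21745)*(8436 + (-14369 - 1*23002)) = (sqrt(-9589) + 21745)*(8436 + (-14369 - 23002)) = (I*sqrt(9589) + 21745)*(8436 - 37371) = (21745 + I*sqrt(9589))*(-28935) = -629191575 - 28935*I*sqrt(9589)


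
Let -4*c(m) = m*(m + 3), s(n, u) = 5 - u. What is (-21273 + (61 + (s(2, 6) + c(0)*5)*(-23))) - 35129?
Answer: -56318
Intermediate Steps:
c(m) = -m*(3 + m)/4 (c(m) = -m*(m + 3)/4 = -m*(3 + m)/4)
(-21273 + (61 + (s(2, 6) + c(0)*5)*(-23))) - 35129 = (-21273 + (61 + ((5 - 1*6) - 1/4*0*(3 + 0)*5)*(-23))) - 35129 = (-21273 + (61 + ((5 - 6) - 1/4*0*3*5)*(-23))) - 35129 = (-21273 + (61 + (-1 + 0*5)*(-23))) - 35129 = (-21273 + (61 + (-1 + 0)*(-23))) - 35129 = (-21273 + (61 - 1*(-23))) - 35129 = (-21273 + (61 + 23)) - 35129 = (-21273 + 84) - 35129 = -21189 - 35129 = -56318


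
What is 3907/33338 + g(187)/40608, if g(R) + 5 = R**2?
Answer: 165535661/169223688 ≈ 0.97821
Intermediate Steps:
g(R) = -5 + R**2
3907/33338 + g(187)/40608 = 3907/33338 + (-5 + 187**2)/40608 = 3907*(1/33338) + (-5 + 34969)*(1/40608) = 3907/33338 + 34964*(1/40608) = 3907/33338 + 8741/10152 = 165535661/169223688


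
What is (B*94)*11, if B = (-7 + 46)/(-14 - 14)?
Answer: -20163/14 ≈ -1440.2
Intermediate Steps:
B = -39/28 (B = 39/(-28) = 39*(-1/28) = -39/28 ≈ -1.3929)
(B*94)*11 = -39/28*94*11 = -1833/14*11 = -20163/14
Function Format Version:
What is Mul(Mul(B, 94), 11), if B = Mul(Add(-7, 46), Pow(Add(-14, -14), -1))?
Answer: Rational(-20163, 14) ≈ -1440.2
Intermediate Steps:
B = Rational(-39, 28) (B = Mul(39, Pow(-28, -1)) = Mul(39, Rational(-1, 28)) = Rational(-39, 28) ≈ -1.3929)
Mul(Mul(B, 94), 11) = Mul(Mul(Rational(-39, 28), 94), 11) = Mul(Rational(-1833, 14), 11) = Rational(-20163, 14)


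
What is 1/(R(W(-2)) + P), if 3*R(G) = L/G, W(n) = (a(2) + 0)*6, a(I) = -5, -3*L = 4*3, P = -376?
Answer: -45/16918 ≈ -0.0026599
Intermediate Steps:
L = -4 (L = -4*3/3 = -⅓*12 = -4)
W(n) = -30 (W(n) = (-5 + 0)*6 = -5*6 = -30)
R(G) = -4/(3*G) (R(G) = (-4/G)/3 = -4/(3*G))
1/(R(W(-2)) + P) = 1/(-4/3/(-30) - 376) = 1/(-4/3*(-1/30) - 376) = 1/(2/45 - 376) = 1/(-16918/45) = -45/16918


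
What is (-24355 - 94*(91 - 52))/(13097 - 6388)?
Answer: -28021/6709 ≈ -4.1766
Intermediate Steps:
(-24355 - 94*(91 - 52))/(13097 - 6388) = (-24355 - 94*39)/6709 = (-24355 - 3666)*(1/6709) = -28021*1/6709 = -28021/6709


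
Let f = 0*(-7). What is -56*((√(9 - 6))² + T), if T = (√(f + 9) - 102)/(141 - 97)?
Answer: -42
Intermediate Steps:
f = 0
T = -9/4 (T = (√(0 + 9) - 102)/(141 - 97) = (√9 - 102)/44 = (3 - 102)*(1/44) = -99*1/44 = -9/4 ≈ -2.2500)
-56*((√(9 - 6))² + T) = -56*((√(9 - 6))² - 9/4) = -56*((√3)² - 9/4) = -56*(3 - 9/4) = -56*¾ = -42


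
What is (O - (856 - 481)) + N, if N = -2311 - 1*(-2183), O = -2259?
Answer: -2762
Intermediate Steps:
N = -128 (N = -2311 + 2183 = -128)
(O - (856 - 481)) + N = (-2259 - (856 - 481)) - 128 = (-2259 - 1*375) - 128 = (-2259 - 375) - 128 = -2634 - 128 = -2762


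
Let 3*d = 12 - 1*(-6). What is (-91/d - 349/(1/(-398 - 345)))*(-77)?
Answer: -119792827/6 ≈ -1.9965e+7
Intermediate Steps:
d = 6 (d = (12 - 1*(-6))/3 = (12 + 6)/3 = (⅓)*18 = 6)
(-91/d - 349/(1/(-398 - 345)))*(-77) = (-91/6 - 349/(1/(-398 - 345)))*(-77) = (-91*⅙ - 349/(1/(-743)))*(-77) = (-91/6 - 349/(-1/743))*(-77) = (-91/6 - 349*(-743))*(-77) = (-91/6 + 259307)*(-77) = (1555751/6)*(-77) = -119792827/6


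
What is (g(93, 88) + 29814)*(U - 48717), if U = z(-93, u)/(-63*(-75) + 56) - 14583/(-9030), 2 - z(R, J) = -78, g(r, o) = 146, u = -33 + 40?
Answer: -42864420696916/29369 ≈ -1.4595e+9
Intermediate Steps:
u = 7
z(R, J) = 80 (z(R, J) = 2 - 1*(-78) = 2 + 78 = 80)
U = 479209/293690 (U = 80/(-63*(-75) + 56) - 14583/(-9030) = 80/(4725 + 56) - 14583*(-1/9030) = 80/4781 + 4861/3010 = 479209/293690 ≈ 1.6317)
(g(93, 88) + 29814)*(U - 48717) = (146 + 29814)*(479209/293690 - 48717) = 29960*(-14307216521/293690) = -42864420696916/29369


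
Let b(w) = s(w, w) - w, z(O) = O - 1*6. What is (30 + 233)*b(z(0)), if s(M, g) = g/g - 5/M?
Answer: 12361/6 ≈ 2060.2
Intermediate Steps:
z(O) = -6 + O (z(O) = O - 6 = -6 + O)
s(M, g) = 1 - 5/M
b(w) = -w + (-5 + w)/w (b(w) = (-5 + w)/w - w = -w + (-5 + w)/w)
(30 + 233)*b(z(0)) = (30 + 233)*(1 - (-6 + 0) - 5/(-6 + 0)) = 263*(1 - 1*(-6) - 5/(-6)) = 263*(1 + 6 - 5*(-⅙)) = 263*(1 + 6 + ⅚) = 263*(47/6) = 12361/6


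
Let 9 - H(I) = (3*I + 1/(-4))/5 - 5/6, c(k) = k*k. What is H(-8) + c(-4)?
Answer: 1841/60 ≈ 30.683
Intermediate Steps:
c(k) = k²
H(I) = 593/60 - 3*I/5 (H(I) = 9 - ((3*I + 1/(-4))/5 - 5/6) = 9 - ((3*I + 1*(-¼))*(⅕) - 5*⅙) = 9 - ((3*I - ¼)*(⅕) - ⅚) = 9 - ((-¼ + 3*I)*(⅕) - ⅚) = 9 - ((-1/20 + 3*I/5) - ⅚) = 9 - (-53/60 + 3*I/5) = 9 + (53/60 - 3*I/5) = 593/60 - 3*I/5)
H(-8) + c(-4) = (593/60 - ⅗*(-8)) + (-4)² = (593/60 + 24/5) + 16 = 881/60 + 16 = 1841/60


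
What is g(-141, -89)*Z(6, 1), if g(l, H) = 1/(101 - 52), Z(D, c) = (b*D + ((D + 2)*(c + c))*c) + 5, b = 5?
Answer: 51/49 ≈ 1.0408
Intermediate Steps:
Z(D, c) = 5 + 5*D + 2*c²*(2 + D) (Z(D, c) = (5*D + ((D + 2)*(c + c))*c) + 5 = (5*D + ((2 + D)*(2*c))*c) + 5 = (5*D + (2*c*(2 + D))*c) + 5 = (5*D + 2*c²*(2 + D)) + 5 = 5 + 5*D + 2*c²*(2 + D))
g(l, H) = 1/49
g(-141, -89)*Z(6, 1) = (5 + 4*1² + 5*6 + 2*6*1²)/49 = (5 + 4*1 + 30 + 2*6*1)/49 = (5 + 4 + 30 + 12)/49 = (1/49)*51 = 51/49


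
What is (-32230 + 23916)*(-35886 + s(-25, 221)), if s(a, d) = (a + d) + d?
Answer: 294889266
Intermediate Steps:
s(a, d) = a + 2*d
(-32230 + 23916)*(-35886 + s(-25, 221)) = (-32230 + 23916)*(-35886 + (-25 + 2*221)) = -8314*(-35886 + (-25 + 442)) = -8314*(-35886 + 417) = -8314*(-35469) = 294889266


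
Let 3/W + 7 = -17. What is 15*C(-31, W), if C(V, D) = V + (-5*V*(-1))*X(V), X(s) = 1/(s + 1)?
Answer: -775/2 ≈ -387.50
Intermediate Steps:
W = -⅛ (W = 3/(-7 - 17) = 3/(-24) = 3*(-1/24) = -⅛ ≈ -0.12500)
X(s) = 1/(1 + s)
C(V, D) = V + 5*V/(1 + V) (C(V, D) = V + (-5*V*(-1))/(1 + V) = V + (5*V)/(1 + V) = V + 5*V/(1 + V))
15*C(-31, W) = 15*(-31*(6 - 31)/(1 - 31)) = 15*(-31*(-25)/(-30)) = 15*(-31*(-1/30)*(-25)) = 15*(-155/6) = -775/2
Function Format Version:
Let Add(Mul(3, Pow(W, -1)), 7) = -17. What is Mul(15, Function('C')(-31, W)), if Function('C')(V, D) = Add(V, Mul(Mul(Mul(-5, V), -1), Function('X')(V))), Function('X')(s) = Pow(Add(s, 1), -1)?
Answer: Rational(-775, 2) ≈ -387.50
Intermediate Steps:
W = Rational(-1, 8) (W = Mul(3, Pow(Add(-7, -17), -1)) = Mul(3, Pow(-24, -1)) = Mul(3, Rational(-1, 24)) = Rational(-1, 8) ≈ -0.12500)
Function('X')(s) = Pow(Add(1, s), -1)
Function('C')(V, D) = Add(V, Mul(5, V, Pow(Add(1, V), -1))) (Function('C')(V, D) = Add(V, Mul(Mul(Mul(-5, V), -1), Pow(Add(1, V), -1))) = Add(V, Mul(Mul(5, V), Pow(Add(1, V), -1))) = Add(V, Mul(5, V, Pow(Add(1, V), -1))))
Mul(15, Function('C')(-31, W)) = Mul(15, Mul(-31, Pow(Add(1, -31), -1), Add(6, -31))) = Mul(15, Mul(-31, Pow(-30, -1), -25)) = Mul(15, Mul(-31, Rational(-1, 30), -25)) = Mul(15, Rational(-155, 6)) = Rational(-775, 2)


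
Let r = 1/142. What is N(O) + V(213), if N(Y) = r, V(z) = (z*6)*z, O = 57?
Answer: 38654389/142 ≈ 2.7221e+5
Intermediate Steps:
V(z) = 6*z² (V(z) = (6*z)*z = 6*z²)
r = 1/142 ≈ 0.0070423
N(Y) = 1/142
N(O) + V(213) = 1/142 + 6*213² = 1/142 + 6*45369 = 1/142 + 272214 = 38654389/142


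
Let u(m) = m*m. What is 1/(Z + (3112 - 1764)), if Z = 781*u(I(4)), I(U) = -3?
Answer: 1/8377 ≈ 0.00011937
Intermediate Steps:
u(m) = m²
Z = 7029 (Z = 781*(-3)² = 781*9 = 7029)
1/(Z + (3112 - 1764)) = 1/(7029 + (3112 - 1764)) = 1/(7029 + 1348) = 1/8377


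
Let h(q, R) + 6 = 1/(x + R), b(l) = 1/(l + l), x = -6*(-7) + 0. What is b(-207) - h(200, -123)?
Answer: 22393/3726 ≈ 6.0099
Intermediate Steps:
x = 42 (x = 42 + 0 = 42)
b(l) = 1/(2*l)
h(q, R) = -6 + 1/(42 + R)
b(-207) - h(200, -123) = (1/2)/(-207) - (-251 - 6*(-123))/(42 - 123) = (1/2)*(-1/207) - (-251 + 738)/(-81) = -1/414 - (-1)*487/81 = -1/414 - 1*(-487/81) = -1/414 + 487/81 = 22393/3726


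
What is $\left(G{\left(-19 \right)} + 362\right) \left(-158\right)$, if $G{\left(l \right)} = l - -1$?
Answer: $-54352$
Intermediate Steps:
$G{\left(l \right)} = 1 + l$ ($G{\left(l \right)} = l + 1 = 1 + l$)
$\left(G{\left(-19 \right)} + 362\right) \left(-158\right) = \left(\left(1 - 19\right) + 362\right) \left(-158\right) = \left(-18 + 362\right) \left(-158\right) = 344 \left(-158\right) = -54352$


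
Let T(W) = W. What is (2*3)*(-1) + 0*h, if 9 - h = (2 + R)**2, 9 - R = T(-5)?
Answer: -6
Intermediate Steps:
R = 14 (R = 9 - 1*(-5) = 9 + 5 = 14)
h = -247 (h = 9 - (2 + 14)**2 = 9 - 1*16**2 = 9 - 1*256 = 9 - 256 = -247)
(2*3)*(-1) + 0*h = (2*3)*(-1) + 0*(-247) = 6*(-1) + 0 = -6 + 0 = -6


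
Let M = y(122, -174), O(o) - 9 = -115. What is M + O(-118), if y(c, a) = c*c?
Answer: 14778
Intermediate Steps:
y(c, a) = c**2
O(o) = -106 (O(o) = 9 - 115 = -106)
M = 14884 (M = 122**2 = 14884)
M + O(-118) = 14884 - 106 = 14778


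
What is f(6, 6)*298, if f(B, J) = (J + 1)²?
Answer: 14602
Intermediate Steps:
f(B, J) = (1 + J)²
f(6, 6)*298 = (1 + 6)²*298 = 7²*298 = 49*298 = 14602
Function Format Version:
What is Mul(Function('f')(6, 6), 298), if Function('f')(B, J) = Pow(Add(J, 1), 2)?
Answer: 14602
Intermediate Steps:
Function('f')(B, J) = Pow(Add(1, J), 2)
Mul(Function('f')(6, 6), 298) = Mul(Pow(Add(1, 6), 2), 298) = Mul(Pow(7, 2), 298) = Mul(49, 298) = 14602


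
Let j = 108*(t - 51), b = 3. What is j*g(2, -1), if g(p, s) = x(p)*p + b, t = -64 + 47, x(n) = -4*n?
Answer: 95472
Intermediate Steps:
t = -17
g(p, s) = 3 - 4*p² (g(p, s) = (-4*p)*p + 3 = -4*p² + 3 = 3 - 4*p²)
j = -7344 (j = 108*(-17 - 51) = 108*(-68) = -7344)
j*g(2, -1) = -7344*(3 - 4*2²) = -7344*(3 - 4*4) = -7344*(3 - 16) = -7344*(-13) = 95472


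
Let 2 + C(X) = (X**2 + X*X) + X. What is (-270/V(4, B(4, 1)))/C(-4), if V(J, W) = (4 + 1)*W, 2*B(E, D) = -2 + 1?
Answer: 54/13 ≈ 4.1538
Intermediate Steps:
B(E, D) = -1/2 (B(E, D) = (-2 + 1)/2 = (1/2)*(-1) = -1/2)
V(J, W) = 5*W
C(X) = -2 + X + 2*X**2 (C(X) = -2 + ((X**2 + X*X) + X) = -2 + ((X**2 + X**2) + X) = -2 + (2*X**2 + X) = -2 + (X + 2*X**2) = -2 + X + 2*X**2)
(-270/V(4, B(4, 1)))/C(-4) = (-270/(5*(-1/2)))/(-2 - 4 + 2*(-4)**2) = (-270/(-5/2))/(-2 - 4 + 2*16) = (-270*(-2/5))/(-2 - 4 + 32) = 108/26 = 108*(1/26) = 54/13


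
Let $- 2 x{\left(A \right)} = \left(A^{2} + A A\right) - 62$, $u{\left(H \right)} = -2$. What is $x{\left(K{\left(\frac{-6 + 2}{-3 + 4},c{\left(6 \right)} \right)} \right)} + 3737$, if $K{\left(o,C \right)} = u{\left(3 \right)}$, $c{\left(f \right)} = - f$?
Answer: $3764$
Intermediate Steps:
$K{\left(o,C \right)} = -2$
$x{\left(A \right)} = 31 - A^{2}$ ($x{\left(A \right)} = - \frac{\left(A^{2} + A A\right) - 62}{2} = - \frac{\left(A^{2} + A^{2}\right) - 62}{2} = - \frac{2 A^{2} - 62}{2} = - \frac{-62 + 2 A^{2}}{2} = 31 - A^{2}$)
$x{\left(K{\left(\frac{-6 + 2}{-3 + 4},c{\left(6 \right)} \right)} \right)} + 3737 = \left(31 - \left(-2\right)^{2}\right) + 3737 = \left(31 - 4\right) + 3737 = 27 + 3737 = 3764$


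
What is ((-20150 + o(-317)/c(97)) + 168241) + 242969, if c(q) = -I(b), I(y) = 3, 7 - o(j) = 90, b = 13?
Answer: 1173263/3 ≈ 3.9109e+5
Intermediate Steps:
o(j) = -83 (o(j) = 7 - 1*90 = 7 - 90 = -83)
c(q) = -3 (c(q) = -1*3 = -3)
((-20150 + o(-317)/c(97)) + 168241) + 242969 = ((-20150 - 83/(-3)) + 168241) + 242969 = ((-20150 - 83*(-⅓)) + 168241) + 242969 = ((-20150 + 83/3) + 168241) + 242969 = (-60367/3 + 168241) + 242969 = 444356/3 + 242969 = 1173263/3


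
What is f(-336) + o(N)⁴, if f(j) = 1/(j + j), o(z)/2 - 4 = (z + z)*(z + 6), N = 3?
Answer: 121674964991/672 ≈ 1.8106e+8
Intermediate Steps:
o(z) = 8 + 4*z*(6 + z) (o(z) = 8 + 2*((z + z)*(z + 6)) = 8 + 2*((2*z)*(6 + z)) = 8 + 2*(2*z*(6 + z)) = 8 + 4*z*(6 + z))
f(j) = 1/(2*j)
f(-336) + o(N)⁴ = (½)/(-336) + (8 + 4*3² + 24*3)⁴ = (½)*(-1/336) + (8 + 4*9 + 72)⁴ = -1/672 + (8 + 36 + 72)⁴ = -1/672 + 116⁴ = -1/672 + 181063936 = 121674964991/672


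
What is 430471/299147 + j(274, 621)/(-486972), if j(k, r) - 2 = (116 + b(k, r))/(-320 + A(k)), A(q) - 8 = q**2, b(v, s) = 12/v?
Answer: 1073568474326081509/746056542034067256 ≈ 1.4390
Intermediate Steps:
A(q) = 8 + q**2
j(k, r) = 2 + (116 + 12/k)/(-312 + k**2) (j(k, r) = 2 + (116 + 12/k)/(-320 + (8 + k**2)) = 2 + (116 + 12/k)/(-312 + k**2))
430471/299147 + j(274, 621)/(-486972) = 430471/299147 + (2*(6 + 274*(-254 + 274**2))/(274*(-312 + 274**2)))/(-486972) = 430471*(1/299147) + (2*(1/274)*(6 + 274*(-254 + 75076))/(-312 + 75076))*(-1/486972) = 430471/299147 + (2*(1/274)*(6 + 274*74822)/74764)*(-1/486972) = 430471/299147 + (2*(1/274)*(1/74764)*(6 + 20501228))*(-1/486972) = 430471/299147 + (2*(1/274)*(1/74764)*20501234)*(-1/486972) = 430471/299147 + (10250617/5121334)*(-1/486972) = 430471/299147 - 10250617/2493946260648 = 1073568474326081509/746056542034067256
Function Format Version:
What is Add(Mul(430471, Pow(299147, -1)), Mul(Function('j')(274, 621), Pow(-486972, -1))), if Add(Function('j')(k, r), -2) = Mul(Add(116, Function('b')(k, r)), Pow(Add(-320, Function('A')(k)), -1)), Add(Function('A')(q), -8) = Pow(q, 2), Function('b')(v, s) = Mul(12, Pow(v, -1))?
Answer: Rational(1073568474326081509, 746056542034067256) ≈ 1.4390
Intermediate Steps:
Function('A')(q) = Add(8, Pow(q, 2))
Function('j')(k, r) = Add(2, Mul(Pow(Add(-312, Pow(k, 2)), -1), Add(116, Mul(12, Pow(k, -1))))) (Function('j')(k, r) = Add(2, Mul(Add(116, Mul(12, Pow(k, -1))), Pow(Add(-320, Add(8, Pow(k, 2))), -1))) = Add(2, Mul(Add(116, Mul(12, Pow(k, -1))), Pow(Add(-312, Pow(k, 2)), -1))) = Add(2, Mul(Pow(Add(-312, Pow(k, 2)), -1), Add(116, Mul(12, Pow(k, -1))))))
Add(Mul(430471, Pow(299147, -1)), Mul(Function('j')(274, 621), Pow(-486972, -1))) = Add(Mul(430471, Pow(299147, -1)), Mul(Mul(2, Pow(274, -1), Pow(Add(-312, Pow(274, 2)), -1), Add(6, Mul(274, Add(-254, Pow(274, 2))))), Pow(-486972, -1))) = Add(Mul(430471, Rational(1, 299147)), Mul(Mul(2, Rational(1, 274), Pow(Add(-312, 75076), -1), Add(6, Mul(274, Add(-254, 75076)))), Rational(-1, 486972))) = Add(Rational(430471, 299147), Mul(Mul(2, Rational(1, 274), Pow(74764, -1), Add(6, Mul(274, 74822))), Rational(-1, 486972))) = Add(Rational(430471, 299147), Mul(Mul(2, Rational(1, 274), Rational(1, 74764), Add(6, 20501228)), Rational(-1, 486972))) = Add(Rational(430471, 299147), Mul(Mul(2, Rational(1, 274), Rational(1, 74764), 20501234), Rational(-1, 486972))) = Add(Rational(430471, 299147), Mul(Rational(10250617, 5121334), Rational(-1, 486972))) = Add(Rational(430471, 299147), Rational(-10250617, 2493946260648)) = Rational(1073568474326081509, 746056542034067256)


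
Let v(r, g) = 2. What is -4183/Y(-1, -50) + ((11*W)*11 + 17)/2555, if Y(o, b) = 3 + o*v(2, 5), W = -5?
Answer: -1526879/365 ≈ -4183.2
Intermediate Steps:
Y(o, b) = 3 + 2*o (Y(o, b) = 3 + o*2 = 3 + 2*o)
-4183/Y(-1, -50) + ((11*W)*11 + 17)/2555 = -4183/(3 + 2*(-1)) + ((11*(-5))*11 + 17)/2555 = -4183/(3 - 2) + (-55*11 + 17)*(1/2555) = -4183/1 + (-605 + 17)*(1/2555) = -4183*1 - 588*1/2555 = -4183 - 84/365 = -1526879/365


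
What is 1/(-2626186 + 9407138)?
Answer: 1/6780952 ≈ 1.4747e-7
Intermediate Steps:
1/(-2626186 + 9407138) = 1/6780952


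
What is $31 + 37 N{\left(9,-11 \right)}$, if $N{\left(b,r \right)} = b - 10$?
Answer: $-6$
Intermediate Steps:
$N{\left(b,r \right)} = -10 + b$ ($N{\left(b,r \right)} = b - 10 = -10 + b$)
$31 + 37 N{\left(9,-11 \right)} = 31 + 37 \left(-10 + 9\right) = 31 + 37 \left(-1\right) = 31 - 37 = -6$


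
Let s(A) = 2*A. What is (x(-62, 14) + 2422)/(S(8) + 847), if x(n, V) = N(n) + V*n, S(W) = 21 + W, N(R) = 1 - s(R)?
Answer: 23/12 ≈ 1.9167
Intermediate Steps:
N(R) = 1 - 2*R
x(n, V) = 1 - 2*n + V*n (x(n, V) = (1 - 2*n) + V*n = 1 - 2*n + V*n)
(x(-62, 14) + 2422)/(S(8) + 847) = ((1 - 2*(-62) + 14*(-62)) + 2422)/((21 + 8) + 847) = ((1 + 124 - 868) + 2422)/(29 + 847) = (-743 + 2422)/876 = 1679*(1/876) = 23/12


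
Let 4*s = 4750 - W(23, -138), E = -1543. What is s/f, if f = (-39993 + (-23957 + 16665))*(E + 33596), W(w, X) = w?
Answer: -4727/6062504420 ≈ -7.7971e-7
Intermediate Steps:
s = 4727/4 (s = (4750 - 1*23)/4 = (4750 - 23)/4 = (¼)*4727 = 4727/4 ≈ 1181.8)
f = -1515626105 (f = (-39993 + (-23957 + 16665))*(-1543 + 33596) = (-39993 - 7292)*32053 = -47285*32053 = -1515626105)
s/f = (4727/4)/(-1515626105) = (4727/4)*(-1/1515626105) = -4727/6062504420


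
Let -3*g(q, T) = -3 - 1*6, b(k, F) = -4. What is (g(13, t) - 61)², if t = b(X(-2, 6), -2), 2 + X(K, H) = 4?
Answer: 3364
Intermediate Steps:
X(K, H) = 2 (X(K, H) = -2 + 4 = 2)
t = -4
g(q, T) = 3 (g(q, T) = -(-3 - 1*6)/3 = -(-3 - 6)/3 = -⅓*(-9) = 3)
(g(13, t) - 61)² = (3 - 61)² = (-58)² = 3364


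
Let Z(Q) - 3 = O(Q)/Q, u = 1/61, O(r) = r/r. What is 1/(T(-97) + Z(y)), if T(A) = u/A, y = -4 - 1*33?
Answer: 218929/650833 ≈ 0.33638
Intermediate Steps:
y = -37 (y = -4 - 33 = -37)
O(r) = 1
u = 1/61 ≈ 0.016393
Z(Q) = 3 + 1/Q
T(A) = 1/(61*A)
1/(T(-97) + Z(y)) = 1/((1/61)/(-97) + (3 + 1/(-37))) = 1/((1/61)*(-1/97) + (3 - 1/37)) = 1/(-1/5917 + 110/37) = 1/(650833/218929) = 218929/650833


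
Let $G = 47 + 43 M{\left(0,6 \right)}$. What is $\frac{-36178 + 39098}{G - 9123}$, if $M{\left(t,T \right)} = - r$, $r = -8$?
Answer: $- \frac{730}{2183} \approx -0.3344$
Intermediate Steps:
$M{\left(t,T \right)} = 8$ ($M{\left(t,T \right)} = \left(-1\right) \left(-8\right) = 8$)
$G = 391$ ($G = 47 + 43 \cdot 8 = 47 + 344 = 391$)
$\frac{-36178 + 39098}{G - 9123} = \frac{-36178 + 39098}{391 - 9123} = \frac{2920}{-8732} = 2920 \left(- \frac{1}{8732}\right) = - \frac{730}{2183}$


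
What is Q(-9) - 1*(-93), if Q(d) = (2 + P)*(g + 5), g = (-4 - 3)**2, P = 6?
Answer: 525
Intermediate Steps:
g = 49 (g = (-7)**2 = 49)
Q(d) = 432 (Q(d) = (2 + 6)*(49 + 5) = 8*54 = 432)
Q(-9) - 1*(-93) = 432 - 1*(-93) = 432 + 93 = 525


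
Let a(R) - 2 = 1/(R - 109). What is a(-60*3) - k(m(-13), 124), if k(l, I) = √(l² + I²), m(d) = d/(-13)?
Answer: 577/289 - √15377 ≈ -122.01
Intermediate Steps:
m(d) = -d/13 (m(d) = d*(-1/13) = -d/13)
k(l, I) = √(I² + l²)
a(R) = 2 + 1/(-109 + R) (a(R) = 2 + 1/(R - 109) = 2 + 1/(-109 + R))
a(-60*3) - k(m(-13), 124) = (-217 + 2*(-60*3))/(-109 - 60*3) - √(124² + (-1/13*(-13))²) = (-217 + 2*(-180))/(-109 - 180) - √(15376 + 1²) = (-217 - 360)/(-289) - √(15376 + 1) = -1/289*(-577) - √15377 = 577/289 - √15377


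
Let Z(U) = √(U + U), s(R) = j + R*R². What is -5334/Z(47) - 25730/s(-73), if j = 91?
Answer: 415/6273 - 2667*√94/47 ≈ -550.09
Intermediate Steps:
s(R) = 91 + R³ (s(R) = 91 + R*R² = 91 + R³)
Z(U) = √2*√U (Z(U) = √(2*U) = √2*√U)
-5334/Z(47) - 25730/s(-73) = -5334*√94/94 - 25730/(91 + (-73)³) = -5334*√94/94 - 25730/(91 - 389017) = -2667*√94/47 - 25730/(-388926) = -2667*√94/47 - 25730*(-1/388926) = -2667*√94/47 + 415/6273 = 415/6273 - 2667*√94/47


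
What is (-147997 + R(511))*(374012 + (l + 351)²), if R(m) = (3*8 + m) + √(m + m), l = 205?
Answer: -100738370376 + 683148*√1022 ≈ -1.0072e+11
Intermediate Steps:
R(m) = 24 + m + √2*√m (R(m) = (24 + m) + √(2*m) = (24 + m) + √2*√m = 24 + m + √2*√m)
(-147997 + R(511))*(374012 + (l + 351)²) = (-147997 + (24 + 511 + √2*√511))*(374012 + (205 + 351)²) = (-147997 + (24 + 511 + √1022))*(374012 + 556²) = (-147997 + (535 + √1022))*(374012 + 309136) = (-147462 + √1022)*683148 = -100738370376 + 683148*√1022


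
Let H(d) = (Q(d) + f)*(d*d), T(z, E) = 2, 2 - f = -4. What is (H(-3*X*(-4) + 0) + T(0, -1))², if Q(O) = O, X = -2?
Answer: 107453956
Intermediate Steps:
f = 6 (f = 2 - 1*(-4) = 2 + 4 = 6)
H(d) = d²*(6 + d) (H(d) = (d + 6)*(d*d) = (6 + d)*d² = d²*(6 + d))
(H(-3*X*(-4) + 0) + T(0, -1))² = ((-3*(-2)*(-4) + 0)²*(6 + (-3*(-2)*(-4) + 0)) + 2)² = ((6*(-4) + 0)²*(6 + (6*(-4) + 0)) + 2)² = ((-24 + 0)²*(6 + (-24 + 0)) + 2)² = ((-24)²*(6 - 24) + 2)² = (576*(-18) + 2)² = (-10368 + 2)² = (-10366)² = 107453956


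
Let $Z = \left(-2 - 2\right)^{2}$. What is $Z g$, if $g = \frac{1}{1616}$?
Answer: $\frac{1}{101} \approx 0.009901$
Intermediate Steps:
$Z = 16$ ($Z = \left(-4\right)^{2} = 16$)
$g = \frac{1}{1616} \approx 0.00061881$
$Z g = 16 \cdot \frac{1}{1616} = \frac{1}{101}$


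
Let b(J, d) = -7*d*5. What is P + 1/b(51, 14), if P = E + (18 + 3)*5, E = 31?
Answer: 66639/490 ≈ 136.00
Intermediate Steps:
b(J, d) = -35*d
P = 136 (P = 31 + (18 + 3)*5 = 31 + 21*5 = 31 + 105 = 136)
P + 1/b(51, 14) = 136 + 1/(-35*14) = 136 + 1/(-490) = 136 - 1/490 = 66639/490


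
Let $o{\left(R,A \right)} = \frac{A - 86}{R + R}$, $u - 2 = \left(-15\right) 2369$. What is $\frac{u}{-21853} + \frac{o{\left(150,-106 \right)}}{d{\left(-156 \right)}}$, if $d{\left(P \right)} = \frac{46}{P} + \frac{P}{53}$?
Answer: $\frac{13337451607}{7313652775} \approx 1.8236$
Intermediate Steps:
$u = -35533$ ($u = 2 - 35535 = -35533$)
$d{\left(P \right)} = \frac{46}{P} + \frac{P}{53}$ ($d{\left(P \right)} = \frac{46}{P} + P \frac{1}{53} = \frac{46}{P} + \frac{P}{53}$)
$o{\left(R,A \right)} = \frac{-86 + A}{2 R}$
$\frac{u}{-21853} + \frac{o{\left(150,-106 \right)}}{d{\left(-156 \right)}} = - \frac{35533}{-21853} + \frac{\frac{1}{2} \cdot \frac{1}{150} \left(-86 - 106\right)}{\frac{46}{-156} + \frac{1}{53} \left(-156\right)} = \left(-35533\right) \left(- \frac{1}{21853}\right) + \frac{\frac{1}{2} \cdot \frac{1}{150} \left(-192\right)}{46 \left(- \frac{1}{156}\right) - \frac{156}{53}} = \frac{35533}{21853} - \frac{16}{25 \left(- \frac{23}{78} - \frac{156}{53}\right)} = \frac{35533}{21853} - \frac{16}{25 \left(- \frac{13387}{4134}\right)} = \frac{35533}{21853} - - \frac{66144}{334675} = \frac{35533}{21853} + \frac{66144}{334675} = \frac{13337451607}{7313652775}$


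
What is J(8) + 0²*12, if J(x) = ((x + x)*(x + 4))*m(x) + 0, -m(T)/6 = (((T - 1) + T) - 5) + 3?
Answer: -14976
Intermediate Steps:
m(T) = 18 - 12*T (m(T) = -6*((((T - 1) + T) - 5) + 3) = -6*((((-1 + T) + T) - 5) + 3) = -6*(((-1 + 2*T) - 5) + 3) = -6*((-6 + 2*T) + 3) = -6*(-3 + 2*T) = 18 - 12*T)
J(x) = 2*x*(4 + x)*(18 - 12*x) (J(x) = ((x + x)*(x + 4))*(18 - 12*x) + 0 = ((2*x)*(4 + x))*(18 - 12*x) + 0 = (2*x*(4 + x))*(18 - 12*x) + 0 = 2*x*(4 + x)*(18 - 12*x) + 0 = 2*x*(4 + x)*(18 - 12*x))
J(8) + 0²*12 = -12*8*(-3 + 2*8)*(4 + 8) + 0²*12 = -12*8*(-3 + 16)*12 + 0*12 = -12*8*13*12 + 0 = -14976 + 0 = -14976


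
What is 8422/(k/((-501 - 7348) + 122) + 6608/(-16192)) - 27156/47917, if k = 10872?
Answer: -3156089599479716/680120241655 ≈ -4640.5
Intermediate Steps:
8422/(k/((-501 - 7348) + 122) + 6608/(-16192)) - 27156/47917 = 8422/(10872/((-501 - 7348) + 122) + 6608/(-16192)) - 27156/47917 = 8422/(10872/(-7849 + 122) + 6608*(-1/16192)) - 27156*1/47917 = 8422/(10872/(-7727) - 413/1012) - 27156/47917 = 8422/(10872*(-1/7727) - 413/1012) - 27156/47917 = 8422/(-10872/7727 - 413/1012) - 27156/47917 = 8422/(-14193715/7819724) - 27156/47917 = 8422*(-7819724/14193715) - 27156/47917 = -65857715528/14193715 - 27156/47917 = -3156089599479716/680120241655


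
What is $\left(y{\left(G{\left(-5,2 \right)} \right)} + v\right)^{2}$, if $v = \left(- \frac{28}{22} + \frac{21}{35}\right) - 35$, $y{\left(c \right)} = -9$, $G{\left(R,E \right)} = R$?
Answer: $\frac{6036849}{3025} \approx 1995.7$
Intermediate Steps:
$v = - \frac{1962}{55}$ ($v = \left(\left(-28\right) \frac{1}{22} + 21 \cdot \frac{1}{35}\right) - 35 = \left(- \frac{14}{11} + \frac{3}{5}\right) - 35 = - \frac{37}{55} - 35 = - \frac{1962}{55} \approx -35.673$)
$\left(y{\left(G{\left(-5,2 \right)} \right)} + v\right)^{2} = \left(-9 - \frac{1962}{55}\right)^{2} = \left(- \frac{2457}{55}\right)^{2} = \frac{6036849}{3025}$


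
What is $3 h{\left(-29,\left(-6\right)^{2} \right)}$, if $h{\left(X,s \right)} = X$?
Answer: $-87$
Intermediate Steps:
$3 h{\left(-29,\left(-6\right)^{2} \right)} = 3 \left(-29\right) = -87$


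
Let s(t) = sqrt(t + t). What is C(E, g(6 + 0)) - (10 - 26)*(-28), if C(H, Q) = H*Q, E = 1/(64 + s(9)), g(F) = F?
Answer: -913280/2039 - 9*sqrt(2)/2039 ≈ -447.91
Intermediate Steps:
s(t) = sqrt(2)*sqrt(t) (s(t) = sqrt(2*t) = sqrt(2)*sqrt(t))
E = 1/(64 + 3*sqrt(2)) (E = 1/(64 + sqrt(2)*sqrt(9)) = 1/(64 + sqrt(2)*3) = 1/(64 + 3*sqrt(2)) ≈ 0.014654)
C(E, g(6 + 0)) - (10 - 26)*(-28) = (32/2039 - 3*sqrt(2)/4078)*(6 + 0) - (10 - 26)*(-28) = (32/2039 - 3*sqrt(2)/4078)*6 - (-16)*(-28) = (192/2039 - 9*sqrt(2)/2039) - 1*448 = (192/2039 - 9*sqrt(2)/2039) - 448 = -913280/2039 - 9*sqrt(2)/2039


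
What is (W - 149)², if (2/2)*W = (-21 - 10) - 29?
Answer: 43681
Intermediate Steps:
W = -60 (W = (-21 - 10) - 29 = -31 - 29 = -60)
(W - 149)² = (-60 - 149)² = (-209)² = 43681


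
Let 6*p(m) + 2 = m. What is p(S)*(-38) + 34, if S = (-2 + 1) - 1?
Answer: 178/3 ≈ 59.333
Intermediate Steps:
S = -2 (S = -1 - 1 = -2)
p(m) = -⅓ + m/6
p(S)*(-38) + 34 = (-⅓ + (⅙)*(-2))*(-38) + 34 = (-⅓ - ⅓)*(-38) + 34 = -⅔*(-38) + 34 = 76/3 + 34 = 178/3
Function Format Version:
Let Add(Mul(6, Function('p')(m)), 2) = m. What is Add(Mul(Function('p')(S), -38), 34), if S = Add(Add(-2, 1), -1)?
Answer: Rational(178, 3) ≈ 59.333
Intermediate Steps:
S = -2 (S = Add(-1, -1) = -2)
Function('p')(m) = Add(Rational(-1, 3), Mul(Rational(1, 6), m))
Add(Mul(Function('p')(S), -38), 34) = Add(Mul(Add(Rational(-1, 3), Mul(Rational(1, 6), -2)), -38), 34) = Add(Mul(Add(Rational(-1, 3), Rational(-1, 3)), -38), 34) = Add(Mul(Rational(-2, 3), -38), 34) = Add(Rational(76, 3), 34) = Rational(178, 3)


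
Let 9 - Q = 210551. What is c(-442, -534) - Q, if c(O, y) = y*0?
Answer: 210542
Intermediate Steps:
Q = -210542 (Q = 9 - 1*210551 = 9 - 210551 = -210542)
c(O, y) = 0
c(-442, -534) - Q = 0 - 1*(-210542) = 0 + 210542 = 210542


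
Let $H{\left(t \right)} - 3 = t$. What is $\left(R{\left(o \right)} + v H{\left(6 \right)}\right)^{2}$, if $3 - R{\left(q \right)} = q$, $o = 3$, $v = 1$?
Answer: $81$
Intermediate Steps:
$H{\left(t \right)} = 3 + t$
$R{\left(q \right)} = 3 - q$
$\left(R{\left(o \right)} + v H{\left(6 \right)}\right)^{2} = \left(\left(3 - 3\right) + 1 \left(3 + 6\right)\right)^{2} = \left(\left(3 - 3\right) + 1 \cdot 9\right)^{2} = \left(0 + 9\right)^{2} = 9^{2} = 81$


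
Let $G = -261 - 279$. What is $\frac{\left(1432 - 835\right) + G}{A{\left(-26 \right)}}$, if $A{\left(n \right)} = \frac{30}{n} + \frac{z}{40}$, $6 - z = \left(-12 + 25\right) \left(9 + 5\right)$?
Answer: $- \frac{195}{19} \approx -10.263$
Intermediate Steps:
$G = -540$
$z = -176$ ($z = 6 - \left(-12 + 25\right) \left(9 + 5\right) = 6 - 13 \cdot 14 = 6 - 182 = -176$)
$A{\left(n \right)} = - \frac{22}{5} + \frac{30}{n}$ ($A{\left(n \right)} = \frac{30}{n} - \frac{176}{40} = \frac{30}{n} - \frac{22}{5} = - \frac{22}{5} + \frac{30}{n}$)
$\frac{\left(1432 - 835\right) + G}{A{\left(-26 \right)}} = \frac{\left(1432 - 835\right) - 540}{- \frac{22}{5} + \frac{30}{-26}} = \frac{\left(1432 - 835\right) - 540}{- \frac{22}{5} + 30 \left(- \frac{1}{26}\right)} = \frac{\left(1432 - 835\right) - 540}{- \frac{22}{5} - \frac{15}{13}} = \frac{597 - 540}{- \frac{361}{65}} = 57 \left(- \frac{65}{361}\right) = - \frac{195}{19}$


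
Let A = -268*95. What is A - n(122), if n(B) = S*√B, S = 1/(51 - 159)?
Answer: -25460 + √122/108 ≈ -25460.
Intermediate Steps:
S = -1/108 (S = 1/(-108) = -1/108 ≈ -0.0092593)
n(B) = -√B/108
A = -25460
A - n(122) = -25460 - (-1)*√122/108 = -25460 + √122/108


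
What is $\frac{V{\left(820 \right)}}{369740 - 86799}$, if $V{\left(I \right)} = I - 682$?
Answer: $\frac{138}{282941} \approx 0.00048773$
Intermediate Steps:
$V{\left(I \right)} = -682 + I$
$\frac{V{\left(820 \right)}}{369740 - 86799} = \frac{-682 + 820}{369740 - 86799} = \frac{138}{282941}$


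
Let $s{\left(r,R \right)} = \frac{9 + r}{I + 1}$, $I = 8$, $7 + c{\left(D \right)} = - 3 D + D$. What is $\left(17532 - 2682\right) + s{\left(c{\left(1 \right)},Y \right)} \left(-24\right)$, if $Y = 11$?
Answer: $14850$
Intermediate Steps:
$c{\left(D \right)} = -7 - 2 D$ ($c{\left(D \right)} = -7 + \left(- 3 D + D\right) = -7 - 2 D$)
$s{\left(r,R \right)} = 1 + \frac{r}{9}$ ($s{\left(r,R \right)} = \frac{9 + r}{8 + 1} = \frac{9 + r}{9} = \left(9 + r\right) \frac{1}{9} = 1 + \frac{r}{9}$)
$\left(17532 - 2682\right) + s{\left(c{\left(1 \right)},Y \right)} \left(-24\right) = \left(17532 - 2682\right) + \left(1 + \frac{-7 - 2}{9}\right) \left(-24\right) = 14850 + \left(1 + \frac{-7 - 2}{9}\right) \left(-24\right) = 14850 + \left(1 + \frac{1}{9} \left(-9\right)\right) \left(-24\right) = 14850 + \left(1 - 1\right) \left(-24\right) = 14850 + 0 \left(-24\right) = 14850 + 0 = 14850$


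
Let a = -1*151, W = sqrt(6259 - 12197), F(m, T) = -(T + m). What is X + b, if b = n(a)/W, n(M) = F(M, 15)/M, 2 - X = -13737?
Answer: 13739 + 68*I*sqrt(5938)/448319 ≈ 13739.0 + 0.011688*I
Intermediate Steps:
F(m, T) = -T - m
X = 13739 (X = 2 - 1*(-13737) = 2 + 13737 = 13739)
W = I*sqrt(5938) (W = sqrt(-5938) = I*sqrt(5938) ≈ 77.058*I)
a = -151
n(M) = (-15 - M)/M (n(M) = (-1*15 - M)/M = (-15 - M)/M)
b = 68*I*sqrt(5938)/448319 (b = ((-15 - 1*(-151))/(-151))/((I*sqrt(5938))) = (-(-15 + 151)/151)*(-I*sqrt(5938)/5938) = (-1/151*136)*(-I*sqrt(5938)/5938) = -(-68)*I*sqrt(5938)/448319 = 68*I*sqrt(5938)/448319 ≈ 0.011688*I)
X + b = 13739 + 68*I*sqrt(5938)/448319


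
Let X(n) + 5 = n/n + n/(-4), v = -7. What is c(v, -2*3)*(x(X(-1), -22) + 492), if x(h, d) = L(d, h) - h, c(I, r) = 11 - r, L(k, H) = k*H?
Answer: 39321/4 ≈ 9830.3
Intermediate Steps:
X(n) = -4 - n/4 (X(n) = -5 + (n/n + n/(-4)) = -5 + (1 + n*(-1/4)) = -5 + (1 - n/4) = -4 - n/4)
L(k, H) = H*k
x(h, d) = -h + d*h (x(h, d) = h*d - h = d*h - h = -h + d*h)
c(v, -2*3)*(x(X(-1), -22) + 492) = (11 - (-2)*3)*((-4 - 1/4*(-1))*(-1 - 22) + 492) = (11 - 1*(-6))*((-4 + 1/4)*(-23) + 492) = (11 + 6)*(-15/4*(-23) + 492) = 17*(345/4 + 492) = 17*(2313/4) = 39321/4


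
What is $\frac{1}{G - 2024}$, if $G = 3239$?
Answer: $\frac{1}{1215} \approx 0.00082305$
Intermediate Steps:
$\frac{1}{G - 2024} = \frac{1}{3239 - 2024} = \frac{1}{1215}$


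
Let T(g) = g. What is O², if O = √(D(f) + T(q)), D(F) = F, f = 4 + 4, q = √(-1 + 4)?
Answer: 8 + √3 ≈ 9.7321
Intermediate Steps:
q = √3 ≈ 1.7320
f = 8
O = √(8 + √3) ≈ 3.1196
O² = (√(8 + √3))² = 8 + √3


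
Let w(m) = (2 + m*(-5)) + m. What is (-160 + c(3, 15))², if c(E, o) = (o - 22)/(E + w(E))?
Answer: 25281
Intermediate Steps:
w(m) = 2 - 4*m (w(m) = (2 - 5*m) + m = 2 - 4*m)
c(E, o) = (-22 + o)/(2 - 3*E) (c(E, o) = (o - 22)/(E + (2 - 4*E)) = (-22 + o)/(2 - 3*E))
(-160 + c(3, 15))² = (-160 + (22 - 1*15)/(-2 + 3*3))² = (-160 + (22 - 15)/(-2 + 9))² = (-160 + 7/7)² = (-160 + (⅐)*7)² = (-160 + 1)² = (-159)² = 25281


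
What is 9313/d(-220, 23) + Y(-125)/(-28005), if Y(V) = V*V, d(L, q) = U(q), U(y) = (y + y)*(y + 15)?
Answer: 46699613/9790548 ≈ 4.7699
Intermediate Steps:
U(y) = 2*y*(15 + y) (U(y) = (2*y)*(15 + y) = 2*y*(15 + y))
d(L, q) = 2*q*(15 + q)
Y(V) = V²
9313/d(-220, 23) + Y(-125)/(-28005) = 9313/((2*23*(15 + 23))) + (-125)²/(-28005) = 9313/((2*23*38)) + 15625*(-1/28005) = 9313/1748 - 3125/5601 = 46699613/9790548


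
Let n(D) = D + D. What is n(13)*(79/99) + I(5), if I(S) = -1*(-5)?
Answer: 2549/99 ≈ 25.747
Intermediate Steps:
I(S) = 5
n(D) = 2*D
n(13)*(79/99) + I(5) = (2*13)*(79/99) + 5 = 26*(79*(1/99)) + 5 = 26*(79/99) + 5 = 2054/99 + 5 = 2549/99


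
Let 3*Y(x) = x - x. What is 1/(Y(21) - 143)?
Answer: -1/143 ≈ -0.0069930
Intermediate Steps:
Y(x) = 0 (Y(x) = (x - x)/3 = (⅓)*0 = 0)
1/(Y(21) - 143) = 1/(0 - 143) = 1/(-143) = -1/143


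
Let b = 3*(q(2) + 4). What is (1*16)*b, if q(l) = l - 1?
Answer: 240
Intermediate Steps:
q(l) = -1 + l
b = 15 (b = 3*((-1 + 2) + 4) = 3*(1 + 4) = 3*5 = 15)
(1*16)*b = (1*16)*15 = 16*15 = 240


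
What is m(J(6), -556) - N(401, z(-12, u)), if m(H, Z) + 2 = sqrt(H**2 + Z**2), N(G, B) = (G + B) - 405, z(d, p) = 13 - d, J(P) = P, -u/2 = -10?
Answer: -23 + 2*sqrt(77293) ≈ 533.03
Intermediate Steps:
u = 20 (u = -2*(-10) = 20)
N(G, B) = -405 + B + G (N(G, B) = (B + G) - 405 = -405 + B + G)
m(H, Z) = -2 + sqrt(H**2 + Z**2)
m(J(6), -556) - N(401, z(-12, u)) = (-2 + sqrt(6**2 + (-556)**2)) - (-405 + (13 - 1*(-12)) + 401) = (-2 + sqrt(36 + 309136)) - (-405 + (13 + 12) + 401) = (-2 + sqrt(309172)) - (-405 + 25 + 401) = (-2 + 2*sqrt(77293)) - 1*21 = (-2 + 2*sqrt(77293)) - 21 = -23 + 2*sqrt(77293)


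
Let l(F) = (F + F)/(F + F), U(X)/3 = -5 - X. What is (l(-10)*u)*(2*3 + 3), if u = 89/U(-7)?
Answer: 267/2 ≈ 133.50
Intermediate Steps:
U(X) = -15 - 3*X (U(X) = 3*(-5 - X) = -15 - 3*X)
u = 89/6 (u = 89/(-15 - 3*(-7)) = 89/(-15 + 21) = 89/6 ≈ 14.833)
l(F) = 1 (l(F) = (2*F)/((2*F)) = (2*F)*(1/(2*F)) = 1)
(l(-10)*u)*(2*3 + 3) = (1*(89/6))*(2*3 + 3) = 89*(6 + 3)/6 = (89/6)*9 = 267/2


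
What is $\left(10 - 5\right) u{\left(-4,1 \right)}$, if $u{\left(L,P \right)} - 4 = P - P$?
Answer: $20$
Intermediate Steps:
$u{\left(L,P \right)} = 4$ ($u{\left(L,P \right)} = 4 + \left(P - P\right) = 4 + 0 = 4$)
$\left(10 - 5\right) u{\left(-4,1 \right)} = \left(10 - 5\right) 4 = 5 \cdot 4 = 20$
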